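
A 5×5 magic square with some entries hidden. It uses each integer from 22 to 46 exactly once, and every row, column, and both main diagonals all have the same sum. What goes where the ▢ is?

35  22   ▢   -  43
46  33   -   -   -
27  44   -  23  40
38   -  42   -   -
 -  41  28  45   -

39

The entries are 22 through 46, which sum to 850, so each line sums to 850/5 = 170.
The remaining cell in row 3 is (3,3) = 170 − 134 = 36.
From column 1, 170 − (35 + 46 + 27 + 38) gives (5,1) = 24.
Column 2: 22 + 33 + 44 + 41 + ? = 170, so (4,2) = 30.
Anti-diagonal must total 170; the given cells sum to 133, so (2,4) = 37.
Using row 5: 24 + 41 + 28 + 45 + ? → (5,5) = 170 − 138 = 32.
From main diagonal, 170 − (35 + 33 + 36 + 32) gives (4,4) = 34.
The remaining cell in row 4 is (4,5) = 170 − 144 = 26.
From column 4, 170 − (37 + 23 + 34 + 45) gives (1,4) = 31.
Using column 5: 43 + 40 + 26 + 32 + ? → (2,5) = 170 − 141 = 29.
Row 1 needs 170; the known cells sum to 131, so (1,3) = 39.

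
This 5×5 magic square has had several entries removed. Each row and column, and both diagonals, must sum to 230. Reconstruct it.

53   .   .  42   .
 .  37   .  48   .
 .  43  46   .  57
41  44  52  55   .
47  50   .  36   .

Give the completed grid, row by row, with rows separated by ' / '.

Row 4 needs 230; the known cells sum to 192, so (4,5) = 38.
From column 2, 230 − (37 + 43 + 44 + 50) gives (1,2) = 56.
Using column 4: 42 + 48 + 55 + 36 + ? → (3,4) = 230 − 181 = 49.
Using main diagonal: 53 + 37 + 46 + 55 + ? → (5,5) = 230 − 191 = 39.
Anti-diagonal must total 230; the given cells sum to 185, so (1,5) = 45.
From row 1, 230 − (53 + 56 + 42 + 45) gives (1,3) = 34.
Using row 3: 43 + 46 + 49 + 57 + ? → (3,1) = 230 − 195 = 35.
From row 5, 230 − (47 + 50 + 36 + 39) gives (5,3) = 58.
From column 1, 230 − (53 + 35 + 41 + 47) gives (2,1) = 54.
From column 3, 230 − (34 + 46 + 52 + 58) gives (2,3) = 40.
Column 5 must total 230; the given cells sum to 179, so (2,5) = 51.

53 56 34 42 45 / 54 37 40 48 51 / 35 43 46 49 57 / 41 44 52 55 38 / 47 50 58 36 39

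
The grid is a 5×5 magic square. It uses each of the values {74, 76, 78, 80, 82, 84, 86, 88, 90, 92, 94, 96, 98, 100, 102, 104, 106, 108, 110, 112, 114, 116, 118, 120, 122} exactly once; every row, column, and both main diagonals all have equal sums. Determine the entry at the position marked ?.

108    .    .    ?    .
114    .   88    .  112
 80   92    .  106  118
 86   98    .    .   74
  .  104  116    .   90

84

The 25 entries sum to 2450, so each line sums to 2450/5 = 490.
From row 3, 490 − (80 + 92 + 106 + 118) gives (3,3) = 94.
Using column 1: 108 + 114 + 80 + 86 + ? → (5,1) = 490 − 388 = 102.
Column 5: 112 + 118 + 74 + 90 + ? = 490, so (1,5) = 96.
Anti-diagonal: 96 + 94 + 98 + 102 + ? = 490, so (2,4) = 100.
Row 2 needs 490; the known cells sum to 414, so (2,2) = 76.
Row 5 must total 490; the given cells sum to 412, so (5,4) = 78.
Column 2 must total 490; the given cells sum to 370, so (1,2) = 120.
Using main diagonal: 108 + 76 + 94 + 90 + ? → (4,4) = 490 − 368 = 122.
Row 4 needs 490; the known cells sum to 380, so (4,3) = 110.
Column 3 must total 490; the given cells sum to 408, so (1,3) = 82.
Column 4: 100 + 106 + 122 + 78 + ? = 490, so (1,4) = 84.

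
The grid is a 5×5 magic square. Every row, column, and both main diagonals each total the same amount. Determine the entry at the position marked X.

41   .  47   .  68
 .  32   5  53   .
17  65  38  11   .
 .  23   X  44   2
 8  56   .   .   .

71

Anti-diagonal is complete and sums to 190; that is the magic constant.
Row 3 must total 190; the given cells sum to 131, so (3,5) = 59.
Using column 2: 32 + 65 + 23 + 56 + ? → (1,2) = 190 − 176 = 14.
From main diagonal, 190 − (41 + 32 + 38 + 44) gives (5,5) = 35.
Row 1 needs 190; the known cells sum to 170, so (1,4) = 20.
Column 4 must total 190; the given cells sum to 128, so (5,4) = 62.
Column 5: 68 + 59 + 2 + 35 + ? = 190, so (2,5) = 26.
Using row 2: 32 + 5 + 53 + 26 + ? → (2,1) = 190 − 116 = 74.
Row 5 needs 190; the known cells sum to 161, so (5,3) = 29.
From column 1, 190 − (41 + 74 + 17 + 8) gives (4,1) = 50.
Column 3: 47 + 5 + 38 + 29 + ? = 190, so (4,3) = 71.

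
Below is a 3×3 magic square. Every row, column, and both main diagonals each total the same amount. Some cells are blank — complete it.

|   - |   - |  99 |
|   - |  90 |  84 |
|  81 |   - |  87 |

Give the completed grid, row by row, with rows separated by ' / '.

Column 3 is already complete: 99 + 84 + 87 = 270, so that is the magic constant.
Row 2: 90 + 84 + ? = 270, so (2,1) = 96.
Using row 3: 81 + 87 + ? → (3,2) = 270 − 168 = 102.
The remaining cell in column 1 is (1,1) = 270 − 177 = 93.
Column 2 needs 270; the known cells sum to 192, so (1,2) = 78.

93 78 99 / 96 90 84 / 81 102 87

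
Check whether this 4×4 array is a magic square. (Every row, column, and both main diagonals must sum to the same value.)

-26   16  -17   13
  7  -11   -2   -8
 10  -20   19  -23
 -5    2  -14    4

No — column 2 sums to -13 but column 1 sums to -14.

Row 1: -26 + 16 + (-17) + 13 = -14.
Row 2: 7 + (-11) + (-2) + (-8) = -14.
Row 3: 10 + (-20) + 19 + (-23) = -14.
Row 4: -5 + 2 + (-14) + 4 = -13.
Column 1: -26 + 7 + 10 + (-5) = -14.
Column 2: 16 + (-11) + (-20) + 2 = -13.
Column 3: -17 + (-2) + 19 + (-14) = -14.
Column 4: 13 + (-8) + (-23) + 4 = -14.
Main diagonal: -26 + (-11) + 19 + 4 = -14.
Anti-diagonal: 13 + (-2) + (-20) + (-5) = -14.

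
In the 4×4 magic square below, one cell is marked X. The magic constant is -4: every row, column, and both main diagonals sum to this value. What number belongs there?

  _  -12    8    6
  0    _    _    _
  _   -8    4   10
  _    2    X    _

From row 1, -4 − (-12 + 8 + 6) gives (1,1) = -6.
The remaining cell in row 3 is (3,1) = -4 − 6 = -10.
Column 1 must total -4; the given cells sum to -16, so (4,1) = 12.
Column 2 must total -4; the given cells sum to -18, so (2,2) = 14.
Main diagonal must total -4; the given cells sum to 12, so (4,4) = -16.
Using anti-diagonal: 6 + (-8) + 12 + ? → (2,3) = -4 − 10 = -14.
From row 2, -4 − (0 + 14 + (-14)) gives (2,4) = -4.
Row 4 needs -4; the known cells sum to -2, so (4,3) = -2.

-2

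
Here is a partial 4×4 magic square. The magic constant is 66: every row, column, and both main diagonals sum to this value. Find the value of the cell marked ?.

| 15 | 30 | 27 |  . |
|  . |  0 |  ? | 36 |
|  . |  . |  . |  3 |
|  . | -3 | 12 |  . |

9

Row 1 needs 66; the known cells sum to 72, so (1,4) = -6.
Using column 2: 30 + 0 + (-3) + ? → (3,2) = 66 − 27 = 39.
From column 4, 66 − (-6 + 36 + 3) gives (4,4) = 33.
Main diagonal needs 66; the known cells sum to 48, so (3,3) = 18.
The remaining cell in row 3 is (3,1) = 66 − 60 = 6.
Row 4 must total 66; the given cells sum to 42, so (4,1) = 24.
Using column 1: 15 + 6 + 24 + ? → (2,1) = 66 − 45 = 21.
Column 3 needs 66; the known cells sum to 57, so (2,3) = 9.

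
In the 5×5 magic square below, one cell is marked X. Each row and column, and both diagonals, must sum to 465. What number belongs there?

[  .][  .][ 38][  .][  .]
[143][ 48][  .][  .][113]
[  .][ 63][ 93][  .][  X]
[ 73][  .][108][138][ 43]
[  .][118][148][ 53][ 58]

The remaining cell in row 4 is (4,2) = 465 − 362 = 103.
From row 5, 465 − (118 + 148 + 53 + 58) gives (5,1) = 88.
Column 2 must total 465; the given cells sum to 332, so (1,2) = 133.
From column 3, 465 − (38 + 93 + 108 + 148) gives (2,3) = 78.
Main diagonal needs 465; the known cells sum to 337, so (1,1) = 128.
Using row 2: 143 + 48 + 78 + 113 + ? → (2,4) = 465 − 382 = 83.
Column 1 needs 465; the known cells sum to 432, so (3,1) = 33.
From anti-diagonal, 465 − (83 + 93 + 103 + 88) gives (1,5) = 98.
From row 1, 465 − (128 + 133 + 38 + 98) gives (1,4) = 68.
Column 4 needs 465; the known cells sum to 342, so (3,4) = 123.
Column 5 needs 465; the known cells sum to 312, so (3,5) = 153.

153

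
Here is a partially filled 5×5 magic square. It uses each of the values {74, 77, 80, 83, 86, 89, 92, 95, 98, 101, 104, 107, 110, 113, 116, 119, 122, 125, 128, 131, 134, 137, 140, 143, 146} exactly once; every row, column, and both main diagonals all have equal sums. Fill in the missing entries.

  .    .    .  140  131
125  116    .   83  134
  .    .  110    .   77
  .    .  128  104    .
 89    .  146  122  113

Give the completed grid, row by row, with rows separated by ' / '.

The 25 entries sum to 2750, so each line sums to 2750/5 = 550.
Row 2 needs 550; the known cells sum to 458, so (2,3) = 92.
Using row 5: 89 + 146 + 122 + 113 + ? → (5,2) = 550 − 470 = 80.
Column 3 must total 550; the given cells sum to 476, so (1,3) = 74.
Column 4 must total 550; the given cells sum to 449, so (3,4) = 101.
Column 5 needs 550; the known cells sum to 455, so (4,5) = 95.
From main diagonal, 550 − (116 + 110 + 104 + 113) gives (1,1) = 107.
The remaining cell in anti-diagonal is (4,2) = 550 − 413 = 137.
Row 1 must total 550; the given cells sum to 452, so (1,2) = 98.
From row 4, 550 − (137 + 128 + 104 + 95) gives (4,1) = 86.
Using column 1: 107 + 125 + 86 + 89 + ? → (3,1) = 550 − 407 = 143.
Using column 2: 98 + 116 + 137 + 80 + ? → (3,2) = 550 − 431 = 119.

107 98 74 140 131 / 125 116 92 83 134 / 143 119 110 101 77 / 86 137 128 104 95 / 89 80 146 122 113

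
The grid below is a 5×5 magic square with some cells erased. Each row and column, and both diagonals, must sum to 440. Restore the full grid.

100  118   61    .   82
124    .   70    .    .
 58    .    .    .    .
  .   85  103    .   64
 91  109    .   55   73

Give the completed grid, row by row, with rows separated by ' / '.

The remaining cell in row 1 is (1,4) = 440 − 361 = 79.
Row 5 must total 440; the given cells sum to 328, so (5,3) = 112.
Column 1: 100 + 124 + 58 + 91 + ? = 440, so (4,1) = 67.
Using column 3: 61 + 70 + 103 + 112 + ? → (3,3) = 440 − 346 = 94.
Using anti-diagonal: 82 + 94 + 85 + 91 + ? → (2,4) = 440 − 352 = 88.
Row 4 needs 440; the known cells sum to 319, so (4,4) = 121.
Using column 4: 79 + 88 + 121 + 55 + ? → (3,4) = 440 − 343 = 97.
From main diagonal, 440 − (100 + 94 + 121 + 73) gives (2,2) = 52.
Using row 2: 124 + 52 + 70 + 88 + ? → (2,5) = 440 − 334 = 106.
From column 2, 440 − (118 + 52 + 85 + 109) gives (3,2) = 76.
Using column 5: 82 + 106 + 64 + 73 + ? → (3,5) = 440 − 325 = 115.

100 118 61 79 82 / 124 52 70 88 106 / 58 76 94 97 115 / 67 85 103 121 64 / 91 109 112 55 73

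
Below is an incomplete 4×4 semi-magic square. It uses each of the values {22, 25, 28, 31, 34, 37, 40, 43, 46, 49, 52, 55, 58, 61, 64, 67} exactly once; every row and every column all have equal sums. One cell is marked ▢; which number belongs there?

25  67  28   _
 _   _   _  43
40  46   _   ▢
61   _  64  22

55

The 16 entries sum to 712, so each line sums to 712/4 = 178.
Row 1 needs 178; the known cells sum to 120, so (1,4) = 58.
Row 4: 61 + 64 + 22 + ? = 178, so (4,2) = 31.
Column 1 needs 178; the known cells sum to 126, so (2,1) = 52.
Using column 2: 67 + 46 + 31 + ? → (2,2) = 178 − 144 = 34.
Using column 4: 58 + 43 + 22 + ? → (3,4) = 178 − 123 = 55.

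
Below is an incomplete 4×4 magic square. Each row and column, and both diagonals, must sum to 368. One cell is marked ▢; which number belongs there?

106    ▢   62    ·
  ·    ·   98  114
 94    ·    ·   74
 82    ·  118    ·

Column 1 must total 368; the given cells sum to 282, so (2,1) = 86.
Using column 3: 62 + 98 + 118 + ? → (3,3) = 368 − 278 = 90.
The remaining cell in row 2 is (2,2) = 368 − 298 = 70.
Using row 3: 94 + 90 + 74 + ? → (3,2) = 368 − 258 = 110.
The remaining cell in main diagonal is (4,4) = 368 − 266 = 102.
From anti-diagonal, 368 − (98 + 110 + 82) gives (1,4) = 78.
From row 1, 368 − (106 + 62 + 78) gives (1,2) = 122.

122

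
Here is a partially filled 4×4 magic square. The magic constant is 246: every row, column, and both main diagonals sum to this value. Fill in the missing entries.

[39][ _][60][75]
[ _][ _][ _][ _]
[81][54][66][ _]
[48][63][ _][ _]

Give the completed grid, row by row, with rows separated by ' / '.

39 72 60 75 / 78 57 69 42 / 81 54 66 45 / 48 63 51 84

The remaining cell in row 1 is (1,2) = 246 − 174 = 72.
Row 3 needs 246; the known cells sum to 201, so (3,4) = 45.
Using column 1: 39 + 81 + 48 + ? → (2,1) = 246 − 168 = 78.
Using column 2: 72 + 54 + 63 + ? → (2,2) = 246 − 189 = 57.
From main diagonal, 246 − (39 + 57 + 66) gives (4,4) = 84.
The remaining cell in anti-diagonal is (2,3) = 246 − 177 = 69.
From row 2, 246 − (78 + 57 + 69) gives (2,4) = 42.
Using row 4: 48 + 63 + 84 + ? → (4,3) = 246 − 195 = 51.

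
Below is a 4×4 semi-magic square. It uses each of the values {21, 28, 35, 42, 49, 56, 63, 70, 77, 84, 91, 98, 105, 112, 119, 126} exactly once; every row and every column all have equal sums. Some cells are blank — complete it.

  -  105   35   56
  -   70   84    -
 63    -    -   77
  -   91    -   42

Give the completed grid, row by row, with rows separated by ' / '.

The 16 entries sum to 1176, so each line sums to 1176/4 = 294.
From row 1, 294 − (105 + 35 + 56) gives (1,1) = 98.
Using column 2: 105 + 70 + 91 + ? → (3,2) = 294 − 266 = 28.
Column 4 needs 294; the known cells sum to 175, so (2,4) = 119.
From row 2, 294 − (70 + 84 + 119) gives (2,1) = 21.
Row 3: 63 + 28 + 77 + ? = 294, so (3,3) = 126.
Using column 1: 98 + 21 + 63 + ? → (4,1) = 294 − 182 = 112.
Column 3 must total 294; the given cells sum to 245, so (4,3) = 49.

98 105 35 56 / 21 70 84 119 / 63 28 126 77 / 112 91 49 42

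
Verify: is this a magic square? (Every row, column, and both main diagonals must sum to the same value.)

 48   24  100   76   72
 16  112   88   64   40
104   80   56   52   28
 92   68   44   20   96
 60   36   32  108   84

Yes

Row 1: 48 + 24 + 100 + 76 + 72 = 320.
Row 2: 16 + 112 + 88 + 64 + 40 = 320.
Row 3: 104 + 80 + 56 + 52 + 28 = 320.
Row 4: 92 + 68 + 44 + 20 + 96 = 320.
Row 5: 60 + 36 + 32 + 108 + 84 = 320.
Column 1: 48 + 16 + 104 + 92 + 60 = 320.
Column 2: 24 + 112 + 80 + 68 + 36 = 320.
Column 3: 100 + 88 + 56 + 44 + 32 = 320.
Column 4: 76 + 64 + 52 + 20 + 108 = 320.
Column 5: 72 + 40 + 28 + 96 + 84 = 320.
Main diagonal: 48 + 112 + 56 + 20 + 84 = 320.
Anti-diagonal: 72 + 64 + 56 + 68 + 60 = 320.
All lines sum to 320.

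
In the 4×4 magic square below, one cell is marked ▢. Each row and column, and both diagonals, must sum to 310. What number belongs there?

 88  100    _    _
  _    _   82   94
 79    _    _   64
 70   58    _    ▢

Using column 1: 88 + 79 + 70 + ? → (2,1) = 310 − 237 = 73.
The remaining cell in row 2 is (2,2) = 310 − 249 = 61.
The remaining cell in column 2 is (3,2) = 310 − 219 = 91.
Anti-diagonal: 82 + 91 + 70 + ? = 310, so (1,4) = 67.
Row 1 needs 310; the known cells sum to 255, so (1,3) = 55.
Using row 3: 79 + 91 + 64 + ? → (3,3) = 310 − 234 = 76.
Column 3 needs 310; the known cells sum to 213, so (4,3) = 97.
Using column 4: 67 + 94 + 64 + ? → (4,4) = 310 − 225 = 85.

85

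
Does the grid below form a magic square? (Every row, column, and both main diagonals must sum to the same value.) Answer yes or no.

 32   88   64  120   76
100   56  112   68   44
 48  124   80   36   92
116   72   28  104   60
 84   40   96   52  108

Yes

Row 1: 32 + 88 + 64 + 120 + 76 = 380.
Row 2: 100 + 56 + 112 + 68 + 44 = 380.
Row 3: 48 + 124 + 80 + 36 + 92 = 380.
Row 4: 116 + 72 + 28 + 104 + 60 = 380.
Row 5: 84 + 40 + 96 + 52 + 108 = 380.
Column 1: 32 + 100 + 48 + 116 + 84 = 380.
Column 2: 88 + 56 + 124 + 72 + 40 = 380.
Column 3: 64 + 112 + 80 + 28 + 96 = 380.
Column 4: 120 + 68 + 36 + 104 + 52 = 380.
Column 5: 76 + 44 + 92 + 60 + 108 = 380.
Main diagonal: 32 + 56 + 80 + 104 + 108 = 380.
Anti-diagonal: 76 + 68 + 80 + 72 + 84 = 380.
All lines sum to 380.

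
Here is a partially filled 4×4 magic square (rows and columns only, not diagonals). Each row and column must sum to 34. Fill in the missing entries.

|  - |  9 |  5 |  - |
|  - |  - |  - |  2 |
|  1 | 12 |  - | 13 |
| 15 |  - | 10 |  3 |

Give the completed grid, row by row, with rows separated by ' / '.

Using row 3: 1 + 12 + 13 + ? → (3,3) = 34 − 26 = 8.
Row 4 must total 34; the given cells sum to 28, so (4,2) = 6.
Column 2: 9 + 12 + 6 + ? = 34, so (2,2) = 7.
From column 3, 34 − (5 + 8 + 10) gives (2,3) = 11.
Using column 4: 2 + 13 + 3 + ? → (1,4) = 34 − 18 = 16.
Row 1 needs 34; the known cells sum to 30, so (1,1) = 4.
From row 2, 34 − (7 + 11 + 2) gives (2,1) = 14.

4 9 5 16 / 14 7 11 2 / 1 12 8 13 / 15 6 10 3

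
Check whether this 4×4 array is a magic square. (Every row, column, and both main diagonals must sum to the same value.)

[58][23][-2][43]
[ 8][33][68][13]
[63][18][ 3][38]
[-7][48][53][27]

Row 1: 58 + 23 + (-2) + 43 = 122.
Row 2: 8 + 33 + 68 + 13 = 122.
Row 3: 63 + 18 + 3 + 38 = 122.
Row 4: -7 + 48 + 53 + 27 = 121.
Column 1: 58 + 8 + 63 + (-7) = 122.
Column 2: 23 + 33 + 18 + 48 = 122.
Column 3: -2 + 68 + 3 + 53 = 122.
Column 4: 43 + 13 + 38 + 27 = 121.
Main diagonal: 58 + 33 + 3 + 27 = 121.
Anti-diagonal: 43 + 68 + 18 + (-7) = 122.

No — column 1 sums to 122 but column 4 sums to 121.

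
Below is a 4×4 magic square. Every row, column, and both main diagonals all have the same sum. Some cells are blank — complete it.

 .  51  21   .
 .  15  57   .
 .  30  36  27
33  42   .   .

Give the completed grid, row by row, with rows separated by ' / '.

Column 2 is already complete: 51 + 15 + 30 + 42 = 138, so that is the magic constant.
Row 3: 30 + 36 + 27 + ? = 138, so (3,1) = 45.
From column 3, 138 − (21 + 57 + 36) gives (4,3) = 24.
Anti-diagonal: 57 + 30 + 33 + ? = 138, so (1,4) = 18.
Using row 1: 51 + 21 + 18 + ? → (1,1) = 138 − 90 = 48.
Using row 4: 33 + 42 + 24 + ? → (4,4) = 138 − 99 = 39.
From column 1, 138 − (48 + 45 + 33) gives (2,1) = 12.
Using column 4: 18 + 27 + 39 + ? → (2,4) = 138 − 84 = 54.

48 51 21 18 / 12 15 57 54 / 45 30 36 27 / 33 42 24 39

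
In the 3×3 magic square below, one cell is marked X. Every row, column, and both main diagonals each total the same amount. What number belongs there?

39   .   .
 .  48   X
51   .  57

Main diagonal is complete and sums to 144; that is the magic constant.
The remaining cell in row 3 is (3,2) = 144 − 108 = 36.
Column 1 needs 144; the known cells sum to 90, so (2,1) = 54.
Column 2 must total 144; the given cells sum to 84, so (1,2) = 60.
Anti-diagonal needs 144; the known cells sum to 99, so (1,3) = 45.
Row 2: 54 + 48 + ? = 144, so (2,3) = 42.

42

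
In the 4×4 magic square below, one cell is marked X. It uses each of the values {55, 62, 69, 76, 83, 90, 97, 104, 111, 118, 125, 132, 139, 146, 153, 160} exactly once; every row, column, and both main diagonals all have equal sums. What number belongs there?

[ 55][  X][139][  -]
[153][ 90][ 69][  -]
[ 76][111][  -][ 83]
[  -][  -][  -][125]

The 16 entries sum to 1720, so each line sums to 1720/4 = 430.
The remaining cell in row 2 is (2,4) = 430 − 312 = 118.
From row 3, 430 − (76 + 111 + 83) gives (3,3) = 160.
Column 1 needs 430; the known cells sum to 284, so (4,1) = 146.
From column 3, 430 − (139 + 69 + 160) gives (4,3) = 62.
The remaining cell in column 4 is (1,4) = 430 − 326 = 104.
Row 1 needs 430; the known cells sum to 298, so (1,2) = 132.

132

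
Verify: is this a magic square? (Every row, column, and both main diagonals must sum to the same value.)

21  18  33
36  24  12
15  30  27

Row 1: 21 + 18 + 33 = 72.
Row 2: 36 + 24 + 12 = 72.
Row 3: 15 + 30 + 27 = 72.
Column 1: 21 + 36 + 15 = 72.
Column 2: 18 + 24 + 30 = 72.
Column 3: 33 + 12 + 27 = 72.
Main diagonal: 21 + 24 + 27 = 72.
Anti-diagonal: 33 + 24 + 15 = 72.
All lines sum to 72.

Yes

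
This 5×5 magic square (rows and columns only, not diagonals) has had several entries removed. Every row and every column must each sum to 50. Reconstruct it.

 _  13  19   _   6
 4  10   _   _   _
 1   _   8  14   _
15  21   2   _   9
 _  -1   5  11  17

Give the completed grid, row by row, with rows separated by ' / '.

12 13 19 0 6 / 4 10 16 22 -2 / 1 7 8 14 20 / 15 21 2 3 9 / 18 -1 5 11 17

Using row 4: 15 + 21 + 2 + 9 + ? → (4,4) = 50 − 47 = 3.
Row 5: -1 + 5 + 11 + 17 + ? = 50, so (5,1) = 18.
Column 1 needs 50; the known cells sum to 38, so (1,1) = 12.
Column 2 needs 50; the known cells sum to 43, so (3,2) = 7.
The remaining cell in column 3 is (2,3) = 50 − 34 = 16.
Row 1: 12 + 13 + 19 + 6 + ? = 50, so (1,4) = 0.
Row 3: 1 + 7 + 8 + 14 + ? = 50, so (3,5) = 20.
Column 4 must total 50; the given cells sum to 28, so (2,4) = 22.
Column 5 must total 50; the given cells sum to 52, so (2,5) = -2.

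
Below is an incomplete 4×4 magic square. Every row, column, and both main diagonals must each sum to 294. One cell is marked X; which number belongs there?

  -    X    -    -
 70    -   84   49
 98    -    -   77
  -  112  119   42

Row 2 needs 294; the known cells sum to 203, so (2,2) = 91.
Row 4 needs 294; the known cells sum to 273, so (4,1) = 21.
The remaining cell in column 1 is (1,1) = 294 − 189 = 105.
Using column 4: 49 + 77 + 42 + ? → (1,4) = 294 − 168 = 126.
Using main diagonal: 105 + 91 + 42 + ? → (3,3) = 294 − 238 = 56.
Anti-diagonal must total 294; the given cells sum to 231, so (3,2) = 63.
Column 2 needs 294; the known cells sum to 266, so (1,2) = 28.

28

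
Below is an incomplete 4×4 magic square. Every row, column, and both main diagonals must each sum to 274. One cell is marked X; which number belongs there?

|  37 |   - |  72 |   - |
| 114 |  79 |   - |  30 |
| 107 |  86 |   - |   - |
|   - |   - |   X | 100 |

Row 2: 114 + 79 + 30 + ? = 274, so (2,3) = 51.
Column 1 needs 274; the known cells sum to 258, so (4,1) = 16.
Main diagonal: 37 + 79 + 100 + ? = 274, so (3,3) = 58.
Anti-diagonal: 51 + 86 + 16 + ? = 274, so (1,4) = 121.
Using row 1: 37 + 72 + 121 + ? → (1,2) = 274 − 230 = 44.
Row 3 needs 274; the known cells sum to 251, so (3,4) = 23.
Using column 2: 44 + 79 + 86 + ? → (4,2) = 274 − 209 = 65.
From column 3, 274 − (72 + 51 + 58) gives (4,3) = 93.

93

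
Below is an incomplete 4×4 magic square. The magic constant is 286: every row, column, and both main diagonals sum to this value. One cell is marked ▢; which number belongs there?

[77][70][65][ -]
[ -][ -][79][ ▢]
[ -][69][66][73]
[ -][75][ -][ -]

From row 1, 286 − (77 + 70 + 65) gives (1,4) = 74.
Using row 3: 69 + 66 + 73 + ? → (3,1) = 286 − 208 = 78.
Column 2: 70 + 69 + 75 + ? = 286, so (2,2) = 72.
Using column 3: 65 + 79 + 66 + ? → (4,3) = 286 − 210 = 76.
The remaining cell in main diagonal is (4,4) = 286 − 215 = 71.
From anti-diagonal, 286 − (74 + 79 + 69) gives (4,1) = 64.
Using column 1: 77 + 78 + 64 + ? → (2,1) = 286 − 219 = 67.
From column 4, 286 − (74 + 73 + 71) gives (2,4) = 68.

68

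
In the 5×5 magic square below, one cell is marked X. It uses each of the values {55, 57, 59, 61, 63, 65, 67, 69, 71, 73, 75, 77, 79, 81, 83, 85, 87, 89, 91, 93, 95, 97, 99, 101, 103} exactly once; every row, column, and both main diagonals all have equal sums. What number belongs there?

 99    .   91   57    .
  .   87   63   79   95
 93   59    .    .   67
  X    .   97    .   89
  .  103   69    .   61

The 25 entries sum to 1975, so each line sums to 1975/5 = 395.
The remaining cell in row 2 is (2,1) = 395 − 324 = 71.
Column 3: 91 + 63 + 97 + 69 + ? = 395, so (3,3) = 75.
Column 5 must total 395; the given cells sum to 312, so (1,5) = 83.
From main diagonal, 395 − (99 + 87 + 75 + 61) gives (4,4) = 73.
Row 1 must total 395; the given cells sum to 330, so (1,2) = 65.
The remaining cell in row 3 is (3,4) = 395 − 294 = 101.
Using column 2: 65 + 87 + 59 + 103 + ? → (4,2) = 395 − 314 = 81.
The remaining cell in column 4 is (5,4) = 395 − 310 = 85.
Anti-diagonal: 83 + 79 + 75 + 81 + ? = 395, so (5,1) = 77.
Row 4: 81 + 97 + 73 + 89 + ? = 395, so (4,1) = 55.

55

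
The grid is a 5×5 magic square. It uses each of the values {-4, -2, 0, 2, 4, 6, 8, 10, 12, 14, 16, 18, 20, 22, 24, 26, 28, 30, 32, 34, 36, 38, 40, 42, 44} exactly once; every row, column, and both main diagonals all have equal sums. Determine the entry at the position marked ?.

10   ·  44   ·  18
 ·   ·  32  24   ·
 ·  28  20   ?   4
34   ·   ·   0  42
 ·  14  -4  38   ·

12

The 25 entries sum to 500, so each line sums to 500/5 = 100.
Column 3: 44 + 32 + 20 + (-4) + ? = 100, so (4,3) = 8.
From row 4, 100 − (34 + 8 + 0 + 42) gives (4,2) = 16.
Anti-diagonal must total 100; the given cells sum to 78, so (5,1) = 22.
Row 5: 22 + 14 + (-4) + 38 + ? = 100, so (5,5) = 30.
From column 5, 100 − (18 + 4 + 42 + 30) gives (2,5) = 6.
Main diagonal must total 100; the given cells sum to 60, so (2,2) = 40.
The remaining cell in row 2 is (2,1) = 100 − 102 = -2.
Using column 1: 10 + (-2) + 34 + 22 + ? → (3,1) = 100 − 64 = 36.
Using column 2: 40 + 28 + 16 + 14 + ? → (1,2) = 100 − 98 = 2.
The remaining cell in row 1 is (1,4) = 100 − 74 = 26.
Row 3 needs 100; the known cells sum to 88, so (3,4) = 12.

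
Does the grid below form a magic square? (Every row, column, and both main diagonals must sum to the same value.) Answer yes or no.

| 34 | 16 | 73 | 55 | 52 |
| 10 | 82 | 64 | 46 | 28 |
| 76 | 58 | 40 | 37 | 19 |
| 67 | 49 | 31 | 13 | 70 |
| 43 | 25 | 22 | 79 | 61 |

Yes

Row 1: 34 + 16 + 73 + 55 + 52 = 230.
Row 2: 10 + 82 + 64 + 46 + 28 = 230.
Row 3: 76 + 58 + 40 + 37 + 19 = 230.
Row 4: 67 + 49 + 31 + 13 + 70 = 230.
Row 5: 43 + 25 + 22 + 79 + 61 = 230.
Column 1: 34 + 10 + 76 + 67 + 43 = 230.
Column 2: 16 + 82 + 58 + 49 + 25 = 230.
Column 3: 73 + 64 + 40 + 31 + 22 = 230.
Column 4: 55 + 46 + 37 + 13 + 79 = 230.
Column 5: 52 + 28 + 19 + 70 + 61 = 230.
Main diagonal: 34 + 82 + 40 + 13 + 61 = 230.
Anti-diagonal: 52 + 46 + 40 + 49 + 43 = 230.
All lines sum to 230.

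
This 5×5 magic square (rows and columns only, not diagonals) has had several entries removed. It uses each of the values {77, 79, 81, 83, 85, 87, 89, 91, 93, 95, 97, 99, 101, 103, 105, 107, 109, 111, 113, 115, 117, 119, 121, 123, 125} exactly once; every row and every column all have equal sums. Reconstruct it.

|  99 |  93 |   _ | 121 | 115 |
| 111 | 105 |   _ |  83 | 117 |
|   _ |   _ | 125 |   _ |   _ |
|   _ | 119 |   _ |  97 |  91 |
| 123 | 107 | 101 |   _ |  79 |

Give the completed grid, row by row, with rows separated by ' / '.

99 93 77 121 115 / 111 105 89 83 117 / 87 81 125 109 103 / 85 119 113 97 91 / 123 107 101 95 79

The 25 entries sum to 2525, so each line sums to 2525/5 = 505.
Row 1: 99 + 93 + 121 + 115 + ? = 505, so (1,3) = 77.
Using row 2: 111 + 105 + 83 + 117 + ? → (2,3) = 505 − 416 = 89.
Row 5 must total 505; the given cells sum to 410, so (5,4) = 95.
The remaining cell in column 2 is (3,2) = 505 − 424 = 81.
Column 3 needs 505; the known cells sum to 392, so (4,3) = 113.
From column 4, 505 − (121 + 83 + 97 + 95) gives (3,4) = 109.
Column 5 must total 505; the given cells sum to 402, so (3,5) = 103.
Row 3: 81 + 125 + 109 + 103 + ? = 505, so (3,1) = 87.
Row 4: 119 + 113 + 97 + 91 + ? = 505, so (4,1) = 85.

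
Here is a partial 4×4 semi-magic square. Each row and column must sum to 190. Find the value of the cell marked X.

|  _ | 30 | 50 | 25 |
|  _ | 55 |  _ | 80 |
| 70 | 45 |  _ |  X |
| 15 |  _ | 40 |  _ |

10

Row 1 needs 190; the known cells sum to 105, so (1,1) = 85.
Column 1 must total 190; the given cells sum to 170, so (2,1) = 20.
Column 2 needs 190; the known cells sum to 130, so (4,2) = 60.
From row 2, 190 − (20 + 55 + 80) gives (2,3) = 35.
From row 4, 190 − (15 + 60 + 40) gives (4,4) = 75.
Column 3: 50 + 35 + 40 + ? = 190, so (3,3) = 65.
From column 4, 190 − (25 + 80 + 75) gives (3,4) = 10.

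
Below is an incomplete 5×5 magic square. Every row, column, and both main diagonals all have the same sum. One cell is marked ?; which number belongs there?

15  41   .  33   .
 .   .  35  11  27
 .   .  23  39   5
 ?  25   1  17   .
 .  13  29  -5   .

9

Column 4 is complete and sums to 95; that is the magic constant.
From column 3, 95 − (35 + 23 + 1 + 29) gives (1,3) = 7.
Row 1 must total 95; the given cells sum to 96, so (1,5) = -1.
Anti-diagonal: -1 + 11 + 23 + 25 + ? = 95, so (5,1) = 37.
Row 5 must total 95; the given cells sum to 74, so (5,5) = 21.
The remaining cell in column 5 is (4,5) = 95 − 52 = 43.
From main diagonal, 95 − (15 + 23 + 17 + 21) gives (2,2) = 19.
From row 2, 95 − (19 + 35 + 11 + 27) gives (2,1) = 3.
From row 4, 95 − (25 + 1 + 17 + 43) gives (4,1) = 9.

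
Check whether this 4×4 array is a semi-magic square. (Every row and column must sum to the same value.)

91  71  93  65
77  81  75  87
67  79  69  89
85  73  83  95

Row 1: 91 + 71 + 93 + 65 = 320.
Row 2: 77 + 81 + 75 + 87 = 320.
Row 3: 67 + 79 + 69 + 89 = 304.
Row 4: 85 + 73 + 83 + 95 = 336.
Column 1: 91 + 77 + 67 + 85 = 320.
Column 2: 71 + 81 + 79 + 73 = 304.
Column 3: 93 + 75 + 69 + 83 = 320.
Column 4: 65 + 87 + 89 + 95 = 336.

No — row 3 sums to 304 but column 1 sums to 320.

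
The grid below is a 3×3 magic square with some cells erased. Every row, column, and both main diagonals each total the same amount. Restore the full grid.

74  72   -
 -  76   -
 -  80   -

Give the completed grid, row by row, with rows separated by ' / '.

74 72 82 / 84 76 68 / 70 80 78

Column 2 is already complete: 72 + 76 + 80 = 228, so that is the magic constant.
From row 1, 228 − (74 + 72) gives (1,3) = 82.
Main diagonal must total 228; the given cells sum to 150, so (3,3) = 78.
Anti-diagonal needs 228; the known cells sum to 158, so (3,1) = 70.
Column 1 must total 228; the given cells sum to 144, so (2,1) = 84.
Column 3 must total 228; the given cells sum to 160, so (2,3) = 68.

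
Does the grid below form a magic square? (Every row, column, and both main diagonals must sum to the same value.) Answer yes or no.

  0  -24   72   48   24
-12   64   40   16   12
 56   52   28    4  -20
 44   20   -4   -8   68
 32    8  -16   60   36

Yes

Row 1: 0 + (-24) + 72 + 48 + 24 = 120.
Row 2: -12 + 64 + 40 + 16 + 12 = 120.
Row 3: 56 + 52 + 28 + 4 + (-20) = 120.
Row 4: 44 + 20 + (-4) + (-8) + 68 = 120.
Row 5: 32 + 8 + (-16) + 60 + 36 = 120.
Column 1: 0 + (-12) + 56 + 44 + 32 = 120.
Column 2: -24 + 64 + 52 + 20 + 8 = 120.
Column 3: 72 + 40 + 28 + (-4) + (-16) = 120.
Column 4: 48 + 16 + 4 + (-8) + 60 = 120.
Column 5: 24 + 12 + (-20) + 68 + 36 = 120.
Main diagonal: 0 + 64 + 28 + (-8) + 36 = 120.
Anti-diagonal: 24 + 16 + 28 + 20 + 32 = 120.
All lines sum to 120.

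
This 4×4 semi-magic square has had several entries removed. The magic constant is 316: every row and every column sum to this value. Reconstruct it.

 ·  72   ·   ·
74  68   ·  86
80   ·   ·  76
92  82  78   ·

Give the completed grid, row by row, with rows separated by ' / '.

Row 2 must total 316; the given cells sum to 228, so (2,3) = 88.
Row 4 needs 316; the known cells sum to 252, so (4,4) = 64.
Column 1 must total 316; the given cells sum to 246, so (1,1) = 70.
Column 2 must total 316; the given cells sum to 222, so (3,2) = 94.
Column 4 needs 316; the known cells sum to 226, so (1,4) = 90.
Row 1: 70 + 72 + 90 + ? = 316, so (1,3) = 84.
Row 3: 80 + 94 + 76 + ? = 316, so (3,3) = 66.

70 72 84 90 / 74 68 88 86 / 80 94 66 76 / 92 82 78 64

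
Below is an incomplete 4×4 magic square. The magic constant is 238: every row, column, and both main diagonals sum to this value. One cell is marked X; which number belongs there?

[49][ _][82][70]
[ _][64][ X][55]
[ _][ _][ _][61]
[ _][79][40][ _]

Row 1 must total 238; the given cells sum to 201, so (1,2) = 37.
Column 2 needs 238; the known cells sum to 180, so (3,2) = 58.
From column 4, 238 − (70 + 55 + 61) gives (4,4) = 52.
Main diagonal needs 238; the known cells sum to 165, so (3,3) = 73.
From row 3, 238 − (58 + 73 + 61) gives (3,1) = 46.
Using row 4: 79 + 40 + 52 + ? → (4,1) = 238 − 171 = 67.
From column 1, 238 − (49 + 46 + 67) gives (2,1) = 76.
Using column 3: 82 + 73 + 40 + ? → (2,3) = 238 − 195 = 43.

43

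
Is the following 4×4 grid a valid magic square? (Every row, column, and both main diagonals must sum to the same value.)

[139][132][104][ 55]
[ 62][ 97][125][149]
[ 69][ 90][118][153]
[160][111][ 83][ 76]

No — column 2 sums to 430 but column 4 sums to 433.

Row 1: 139 + 132 + 104 + 55 = 430.
Row 2: 62 + 97 + 125 + 149 = 433.
Row 3: 69 + 90 + 118 + 153 = 430.
Row 4: 160 + 111 + 83 + 76 = 430.
Column 1: 139 + 62 + 69 + 160 = 430.
Column 2: 132 + 97 + 90 + 111 = 430.
Column 3: 104 + 125 + 118 + 83 = 430.
Column 4: 55 + 149 + 153 + 76 = 433.
Main diagonal: 139 + 97 + 118 + 76 = 430.
Anti-diagonal: 55 + 125 + 90 + 160 = 430.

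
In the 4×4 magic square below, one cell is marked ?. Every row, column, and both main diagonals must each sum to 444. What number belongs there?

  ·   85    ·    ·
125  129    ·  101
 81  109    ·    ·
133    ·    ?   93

Row 2: 125 + 129 + 101 + ? = 444, so (2,3) = 89.
Column 1 must total 444; the given cells sum to 339, so (1,1) = 105.
Using column 2: 85 + 129 + 109 + ? → (4,2) = 444 − 323 = 121.
Main diagonal needs 444; the known cells sum to 327, so (3,3) = 117.
The remaining cell in anti-diagonal is (1,4) = 444 − 331 = 113.
Using row 1: 105 + 85 + 113 + ? → (1,3) = 444 − 303 = 141.
From row 3, 444 − (81 + 109 + 117) gives (3,4) = 137.
Row 4: 133 + 121 + 93 + ? = 444, so (4,3) = 97.

97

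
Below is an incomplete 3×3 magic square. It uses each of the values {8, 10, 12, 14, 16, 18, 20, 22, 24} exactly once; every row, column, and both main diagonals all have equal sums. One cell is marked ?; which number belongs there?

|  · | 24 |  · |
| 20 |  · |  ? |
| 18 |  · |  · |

The 9 entries sum to 144, so each line sums to 144/3 = 48.
Using column 1: 20 + 18 + ? → (1,1) = 48 − 38 = 10.
Using row 1: 10 + 24 + ? → (1,3) = 48 − 34 = 14.
From anti-diagonal, 48 − (14 + 18) gives (2,2) = 16.
Row 2 must total 48; the given cells sum to 36, so (2,3) = 12.

12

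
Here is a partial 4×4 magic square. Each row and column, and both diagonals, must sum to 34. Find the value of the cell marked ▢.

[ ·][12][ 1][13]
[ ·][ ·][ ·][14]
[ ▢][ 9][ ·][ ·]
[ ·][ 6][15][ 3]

5

Row 1 must total 34; the given cells sum to 26, so (1,1) = 8.
Row 4 must total 34; the given cells sum to 24, so (4,1) = 10.
Column 2: 12 + 9 + 6 + ? = 34, so (2,2) = 7.
From column 4, 34 − (13 + 14 + 3) gives (3,4) = 4.
Main diagonal needs 34; the known cells sum to 18, so (3,3) = 16.
Anti-diagonal must total 34; the given cells sum to 32, so (2,3) = 2.
Using row 2: 7 + 2 + 14 + ? → (2,1) = 34 − 23 = 11.
Row 3: 9 + 16 + 4 + ? = 34, so (3,1) = 5.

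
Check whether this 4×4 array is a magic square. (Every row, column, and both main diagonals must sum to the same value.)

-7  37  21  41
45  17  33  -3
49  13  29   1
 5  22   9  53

No — row 2 sums to 92 but column 2 sums to 89.

Row 1: -7 + 37 + 21 + 41 = 92.
Row 2: 45 + 17 + 33 + (-3) = 92.
Row 3: 49 + 13 + 29 + 1 = 92.
Row 4: 5 + 22 + 9 + 53 = 89.
Column 1: -7 + 45 + 49 + 5 = 92.
Column 2: 37 + 17 + 13 + 22 = 89.
Column 3: 21 + 33 + 29 + 9 = 92.
Column 4: 41 + (-3) + 1 + 53 = 92.
Main diagonal: -7 + 17 + 29 + 53 = 92.
Anti-diagonal: 41 + 33 + 13 + 5 = 92.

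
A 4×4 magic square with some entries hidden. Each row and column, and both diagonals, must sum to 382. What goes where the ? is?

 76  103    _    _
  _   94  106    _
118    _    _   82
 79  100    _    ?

115

The remaining cell in column 1 is (2,1) = 382 − 273 = 109.
Column 2: 103 + 94 + 100 + ? = 382, so (3,2) = 85.
Using anti-diagonal: 106 + 85 + 79 + ? → (1,4) = 382 − 270 = 112.
The remaining cell in row 1 is (1,3) = 382 − 291 = 91.
The remaining cell in row 2 is (2,4) = 382 − 309 = 73.
From row 3, 382 − (118 + 85 + 82) gives (3,3) = 97.
Using column 3: 91 + 106 + 97 + ? → (4,3) = 382 − 294 = 88.
From column 4, 382 − (112 + 73 + 82) gives (4,4) = 115.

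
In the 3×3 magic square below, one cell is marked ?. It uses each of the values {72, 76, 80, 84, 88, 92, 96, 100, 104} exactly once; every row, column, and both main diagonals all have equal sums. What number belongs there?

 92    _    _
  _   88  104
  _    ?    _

80

The 9 entries sum to 792, so each line sums to 792/3 = 264.
The remaining cell in row 2 is (2,1) = 264 − 192 = 72.
From column 1, 264 − (92 + 72) gives (3,1) = 100.
Main diagonal must total 264; the given cells sum to 180, so (3,3) = 84.
Anti-diagonal: 88 + 100 + ? = 264, so (1,3) = 76.
Row 1 must total 264; the given cells sum to 168, so (1,2) = 96.
Row 3 needs 264; the known cells sum to 184, so (3,2) = 80.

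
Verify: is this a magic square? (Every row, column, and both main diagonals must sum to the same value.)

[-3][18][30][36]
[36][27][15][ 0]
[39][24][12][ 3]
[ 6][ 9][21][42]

Row 1: -3 + 18 + 30 + 36 = 81.
Row 2: 36 + 27 + 15 + 0 = 78.
Row 3: 39 + 24 + 12 + 3 = 78.
Row 4: 6 + 9 + 21 + 42 = 78.
Column 1: -3 + 36 + 39 + 6 = 78.
Column 2: 18 + 27 + 24 + 9 = 78.
Column 3: 30 + 15 + 12 + 21 = 78.
Column 4: 36 + 0 + 3 + 42 = 81.
Main diagonal: -3 + 27 + 12 + 42 = 78.
Anti-diagonal: 36 + 15 + 24 + 6 = 81.

No — column 1 sums to 78 but row 1 sums to 81.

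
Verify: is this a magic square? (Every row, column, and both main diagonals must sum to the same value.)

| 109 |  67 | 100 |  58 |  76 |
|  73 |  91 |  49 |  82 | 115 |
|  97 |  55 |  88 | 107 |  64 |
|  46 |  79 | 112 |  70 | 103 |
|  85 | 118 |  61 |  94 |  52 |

No — column 1 sums to 410 but row 3 sums to 411.

Row 1: 109 + 67 + 100 + 58 + 76 = 410.
Row 2: 73 + 91 + 49 + 82 + 115 = 410.
Row 3: 97 + 55 + 88 + 107 + 64 = 411.
Row 4: 46 + 79 + 112 + 70 + 103 = 410.
Row 5: 85 + 118 + 61 + 94 + 52 = 410.
Column 1: 109 + 73 + 97 + 46 + 85 = 410.
Column 2: 67 + 91 + 55 + 79 + 118 = 410.
Column 3: 100 + 49 + 88 + 112 + 61 = 410.
Column 4: 58 + 82 + 107 + 70 + 94 = 411.
Column 5: 76 + 115 + 64 + 103 + 52 = 410.
Main diagonal: 109 + 91 + 88 + 70 + 52 = 410.
Anti-diagonal: 76 + 82 + 88 + 79 + 85 = 410.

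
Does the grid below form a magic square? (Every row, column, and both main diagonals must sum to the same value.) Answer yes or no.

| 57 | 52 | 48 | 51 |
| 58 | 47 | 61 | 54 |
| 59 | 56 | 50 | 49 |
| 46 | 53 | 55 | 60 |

No — column 1 sums to 220 but column 2 sums to 208.

Row 1: 57 + 52 + 48 + 51 = 208.
Row 2: 58 + 47 + 61 + 54 = 220.
Row 3: 59 + 56 + 50 + 49 = 214.
Row 4: 46 + 53 + 55 + 60 = 214.
Column 1: 57 + 58 + 59 + 46 = 220.
Column 2: 52 + 47 + 56 + 53 = 208.
Column 3: 48 + 61 + 50 + 55 = 214.
Column 4: 51 + 54 + 49 + 60 = 214.
Main diagonal: 57 + 47 + 50 + 60 = 214.
Anti-diagonal: 51 + 61 + 56 + 46 = 214.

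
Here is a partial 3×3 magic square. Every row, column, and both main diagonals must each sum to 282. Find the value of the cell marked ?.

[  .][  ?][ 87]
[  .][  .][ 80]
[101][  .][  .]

Column 3: 87 + 80 + ? = 282, so (3,3) = 115.
Using anti-diagonal: 87 + 101 + ? → (2,2) = 282 − 188 = 94.
From row 2, 282 − (94 + 80) gives (2,1) = 108.
Row 3 needs 282; the known cells sum to 216, so (3,2) = 66.
Column 1 must total 282; the given cells sum to 209, so (1,1) = 73.
Column 2 needs 282; the known cells sum to 160, so (1,2) = 122.

122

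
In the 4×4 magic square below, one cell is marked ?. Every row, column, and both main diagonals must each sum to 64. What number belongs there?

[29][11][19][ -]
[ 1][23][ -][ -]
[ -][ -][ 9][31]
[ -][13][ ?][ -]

The remaining cell in row 1 is (1,4) = 64 − 59 = 5.
The remaining cell in column 2 is (3,2) = 64 − 47 = 17.
Main diagonal: 29 + 23 + 9 + ? = 64, so (4,4) = 3.
From row 3, 64 − (17 + 9 + 31) gives (3,1) = 7.
From column 1, 64 − (29 + 1 + 7) gives (4,1) = 27.
Column 4 must total 64; the given cells sum to 39, so (2,4) = 25.
From anti-diagonal, 64 − (5 + 17 + 27) gives (2,3) = 15.
From row 4, 64 − (27 + 13 + 3) gives (4,3) = 21.

21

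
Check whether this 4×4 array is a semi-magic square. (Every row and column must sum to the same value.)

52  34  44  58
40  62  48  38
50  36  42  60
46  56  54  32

Row 1: 52 + 34 + 44 + 58 = 188.
Row 2: 40 + 62 + 48 + 38 = 188.
Row 3: 50 + 36 + 42 + 60 = 188.
Row 4: 46 + 56 + 54 + 32 = 188.
Column 1: 52 + 40 + 50 + 46 = 188.
Column 2: 34 + 62 + 36 + 56 = 188.
Column 3: 44 + 48 + 42 + 54 = 188.
Column 4: 58 + 38 + 60 + 32 = 188.
All lines sum to 188.

Yes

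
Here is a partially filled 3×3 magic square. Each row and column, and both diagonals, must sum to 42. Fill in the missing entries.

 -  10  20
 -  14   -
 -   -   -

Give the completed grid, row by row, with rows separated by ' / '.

Row 1: 10 + 20 + ? = 42, so (1,1) = 12.
The remaining cell in column 2 is (3,2) = 42 − 24 = 18.
Main diagonal needs 42; the known cells sum to 26, so (3,3) = 16.
Anti-diagonal must total 42; the given cells sum to 34, so (3,1) = 8.
From column 1, 42 − (12 + 8) gives (2,1) = 22.
The remaining cell in column 3 is (2,3) = 42 − 36 = 6.

12 10 20 / 22 14 6 / 8 18 16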